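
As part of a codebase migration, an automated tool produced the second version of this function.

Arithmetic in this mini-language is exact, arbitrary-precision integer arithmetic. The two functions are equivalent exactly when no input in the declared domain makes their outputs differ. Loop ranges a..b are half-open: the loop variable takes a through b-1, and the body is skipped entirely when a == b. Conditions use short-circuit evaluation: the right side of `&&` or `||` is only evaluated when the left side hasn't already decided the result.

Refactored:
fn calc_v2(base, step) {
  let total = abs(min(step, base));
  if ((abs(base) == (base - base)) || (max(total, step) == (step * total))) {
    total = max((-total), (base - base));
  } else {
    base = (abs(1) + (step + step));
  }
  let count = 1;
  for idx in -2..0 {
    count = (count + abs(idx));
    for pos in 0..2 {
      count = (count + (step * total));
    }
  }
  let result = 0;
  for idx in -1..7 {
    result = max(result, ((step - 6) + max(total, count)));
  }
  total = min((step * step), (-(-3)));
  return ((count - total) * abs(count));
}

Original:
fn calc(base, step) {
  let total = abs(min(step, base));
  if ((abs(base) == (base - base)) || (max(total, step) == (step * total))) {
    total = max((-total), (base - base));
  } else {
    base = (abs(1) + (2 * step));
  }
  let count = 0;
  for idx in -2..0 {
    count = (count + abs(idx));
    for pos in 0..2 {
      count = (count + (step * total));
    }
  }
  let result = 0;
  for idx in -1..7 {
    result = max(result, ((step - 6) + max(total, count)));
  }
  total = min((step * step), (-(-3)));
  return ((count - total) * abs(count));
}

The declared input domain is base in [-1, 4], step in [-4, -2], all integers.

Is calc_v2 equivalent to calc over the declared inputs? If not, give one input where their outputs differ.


At base=-1, step=-4: calc gives -3904, calc_v2 gives -3780.
verdict: not equivalent; witness: base=-1, step=-4


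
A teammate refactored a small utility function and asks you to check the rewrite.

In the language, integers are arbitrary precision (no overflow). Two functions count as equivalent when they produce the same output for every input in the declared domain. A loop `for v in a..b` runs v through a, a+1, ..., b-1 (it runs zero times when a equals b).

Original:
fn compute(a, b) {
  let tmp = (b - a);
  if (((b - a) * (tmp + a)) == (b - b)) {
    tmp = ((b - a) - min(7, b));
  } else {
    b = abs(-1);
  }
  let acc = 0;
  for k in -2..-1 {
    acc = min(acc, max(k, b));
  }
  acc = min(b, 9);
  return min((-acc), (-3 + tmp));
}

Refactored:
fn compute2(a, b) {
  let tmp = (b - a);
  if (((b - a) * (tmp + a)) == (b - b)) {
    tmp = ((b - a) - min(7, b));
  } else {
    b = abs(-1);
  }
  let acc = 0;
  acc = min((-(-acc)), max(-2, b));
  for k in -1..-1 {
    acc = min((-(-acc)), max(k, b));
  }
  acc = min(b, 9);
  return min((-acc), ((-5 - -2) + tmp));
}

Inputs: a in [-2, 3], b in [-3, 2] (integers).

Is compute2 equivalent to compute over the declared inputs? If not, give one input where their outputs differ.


Differences: loop structure differs; and constant usage differs; and min/max/abs usage differs; and statement counts differ; and arithmetic usage differs — yet all 36 inputs agree.
verdict: equivalent


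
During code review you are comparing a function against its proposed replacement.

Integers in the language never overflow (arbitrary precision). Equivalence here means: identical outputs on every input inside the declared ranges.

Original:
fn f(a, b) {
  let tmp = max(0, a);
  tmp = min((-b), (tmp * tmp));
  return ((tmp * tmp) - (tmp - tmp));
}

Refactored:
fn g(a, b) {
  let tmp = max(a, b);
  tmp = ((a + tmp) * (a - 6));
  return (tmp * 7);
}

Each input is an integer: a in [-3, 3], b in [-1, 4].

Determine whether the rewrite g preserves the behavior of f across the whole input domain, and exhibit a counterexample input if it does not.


Evaluate both at a=-3, b=-1.
f: tmp=0, then tmp=0, then returns 0
g: tmp=-1, then tmp=36, then returns 252
0 != 252, so the rewrite changes behavior.
verdict: not equivalent; witness: a=-3, b=-1


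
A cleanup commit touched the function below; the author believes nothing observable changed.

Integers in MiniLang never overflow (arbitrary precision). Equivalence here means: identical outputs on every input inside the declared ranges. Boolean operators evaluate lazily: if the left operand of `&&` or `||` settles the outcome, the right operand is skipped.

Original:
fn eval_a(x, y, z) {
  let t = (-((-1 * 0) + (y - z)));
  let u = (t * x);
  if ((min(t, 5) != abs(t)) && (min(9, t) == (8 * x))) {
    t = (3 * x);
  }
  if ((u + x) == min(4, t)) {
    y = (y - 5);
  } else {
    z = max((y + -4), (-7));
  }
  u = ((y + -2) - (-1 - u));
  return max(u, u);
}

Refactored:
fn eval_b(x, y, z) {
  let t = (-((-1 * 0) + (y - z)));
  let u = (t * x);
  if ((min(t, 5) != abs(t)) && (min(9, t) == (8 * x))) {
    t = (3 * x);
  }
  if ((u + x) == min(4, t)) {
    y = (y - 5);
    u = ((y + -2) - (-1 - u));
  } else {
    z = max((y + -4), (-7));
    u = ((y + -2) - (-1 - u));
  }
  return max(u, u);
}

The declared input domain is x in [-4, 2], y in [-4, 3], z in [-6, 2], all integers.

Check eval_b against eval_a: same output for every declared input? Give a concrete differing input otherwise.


Behavior is preserved: although constant usage differs, plus arithmetic usage differs, plus statement counts differ, the outputs never diverge.
As a probe, take x=2, y=3, z=-3: eval_a runs t := -6 | u := -12 | ((min(t, 5) != abs(t)) && (min(9, t) == (8 * x))): false | ((u + x) == min(4, t)): false | z := -1 | u := -10 | result -10; eval_b runs t := -6 | u := -12 | ((min(t, 5) != abs(t)) && (min(9, t) == (8 * x))): false | ((u + x) == min(4, t)): false | z := -1 | u := -10 | result -10; both end at -10.
Checked all 504 inputs in the declared domain: the outputs agree on every one.
verdict: equivalent


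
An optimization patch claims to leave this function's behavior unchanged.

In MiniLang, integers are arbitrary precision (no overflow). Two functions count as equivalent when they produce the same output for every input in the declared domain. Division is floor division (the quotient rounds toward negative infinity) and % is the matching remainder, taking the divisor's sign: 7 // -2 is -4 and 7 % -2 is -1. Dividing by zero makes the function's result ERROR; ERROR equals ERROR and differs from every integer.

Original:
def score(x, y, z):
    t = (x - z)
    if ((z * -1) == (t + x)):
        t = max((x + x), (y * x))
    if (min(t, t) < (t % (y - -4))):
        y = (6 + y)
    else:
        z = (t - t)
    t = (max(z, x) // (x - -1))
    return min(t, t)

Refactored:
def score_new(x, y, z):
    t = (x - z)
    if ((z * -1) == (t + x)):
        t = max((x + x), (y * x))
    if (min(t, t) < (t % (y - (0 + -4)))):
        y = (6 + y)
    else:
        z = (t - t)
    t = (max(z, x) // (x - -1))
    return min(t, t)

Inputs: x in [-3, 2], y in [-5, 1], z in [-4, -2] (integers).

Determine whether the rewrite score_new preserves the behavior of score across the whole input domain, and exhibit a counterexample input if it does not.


Comparing the listings, the differences include: arithmetic usage differs, plus constant usage differs.
Spot check at x=0, y=0, z=-2 — score: t=2, then ((z * -1) == (t + x)) is true, then t=0, then (min(t, t) < (t % (y - -4))) is false, then z=0, then t=0, then returns 0. score_new: t=2, then ((z * -1) == (t + x)) is true, then t=0, then (min(t, t) < (t % (y - (0 + -4)))) is false, then z=0, then t=0, then returns 0. Both give 0.
Sweeping the whole domain (126 inputs) finds no disagreement.
verdict: equivalent


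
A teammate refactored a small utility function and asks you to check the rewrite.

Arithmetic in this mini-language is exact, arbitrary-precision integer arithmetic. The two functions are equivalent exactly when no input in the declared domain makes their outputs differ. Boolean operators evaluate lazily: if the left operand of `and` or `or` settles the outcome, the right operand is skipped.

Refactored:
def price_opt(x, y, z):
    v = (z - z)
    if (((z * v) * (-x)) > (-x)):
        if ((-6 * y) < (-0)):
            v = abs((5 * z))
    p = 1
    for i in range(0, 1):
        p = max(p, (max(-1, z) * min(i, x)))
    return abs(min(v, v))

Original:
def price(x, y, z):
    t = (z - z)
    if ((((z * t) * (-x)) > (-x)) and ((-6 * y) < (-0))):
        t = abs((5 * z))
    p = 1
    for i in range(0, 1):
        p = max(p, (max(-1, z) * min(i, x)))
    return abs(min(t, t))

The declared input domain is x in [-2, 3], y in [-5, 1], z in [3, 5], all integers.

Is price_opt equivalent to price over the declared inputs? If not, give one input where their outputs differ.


Equivalent — the differences include boolean connective usage differs; statement counts differ; local variable names differ; branching structure differs, yet no declared input distinguishes the two.
One worked example (x=3, y=1, z=3) — price: t = 0; ((((z * t) * (-x)) > (-x)) and ((-6 * y) < (-0))) -> true; t = 15; p = 1; [i=0]; p = 1; return 15; price_opt: v = 0; (((z * v) * (-x)) > (-x)) -> true; ((-6 * y) < (-0)) -> true; v = 15; p = 1; [i=0]; p = 1; return 15; agreement on 15.
Every one of the 126 inputs gives matching results.
verdict: equivalent


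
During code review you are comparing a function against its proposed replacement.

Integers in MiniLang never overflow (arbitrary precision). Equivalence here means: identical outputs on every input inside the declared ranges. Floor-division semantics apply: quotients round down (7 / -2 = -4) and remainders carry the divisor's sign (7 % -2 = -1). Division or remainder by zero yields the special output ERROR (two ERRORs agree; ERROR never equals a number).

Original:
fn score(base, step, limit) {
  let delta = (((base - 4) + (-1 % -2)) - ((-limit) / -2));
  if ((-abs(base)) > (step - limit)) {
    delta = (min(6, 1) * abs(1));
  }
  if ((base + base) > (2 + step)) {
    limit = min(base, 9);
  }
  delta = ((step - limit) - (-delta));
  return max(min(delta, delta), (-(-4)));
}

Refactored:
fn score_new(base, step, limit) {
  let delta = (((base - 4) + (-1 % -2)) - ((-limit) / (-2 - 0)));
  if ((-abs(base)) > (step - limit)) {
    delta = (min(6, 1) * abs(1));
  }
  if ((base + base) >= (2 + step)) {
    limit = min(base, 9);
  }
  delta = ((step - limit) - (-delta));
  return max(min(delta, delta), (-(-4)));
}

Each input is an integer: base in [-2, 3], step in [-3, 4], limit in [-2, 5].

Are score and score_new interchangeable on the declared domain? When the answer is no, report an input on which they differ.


At base=3, step=4, limit=-2: score gives 5, score_new gives 4.
verdict: not equivalent; witness: base=3, step=4, limit=-2


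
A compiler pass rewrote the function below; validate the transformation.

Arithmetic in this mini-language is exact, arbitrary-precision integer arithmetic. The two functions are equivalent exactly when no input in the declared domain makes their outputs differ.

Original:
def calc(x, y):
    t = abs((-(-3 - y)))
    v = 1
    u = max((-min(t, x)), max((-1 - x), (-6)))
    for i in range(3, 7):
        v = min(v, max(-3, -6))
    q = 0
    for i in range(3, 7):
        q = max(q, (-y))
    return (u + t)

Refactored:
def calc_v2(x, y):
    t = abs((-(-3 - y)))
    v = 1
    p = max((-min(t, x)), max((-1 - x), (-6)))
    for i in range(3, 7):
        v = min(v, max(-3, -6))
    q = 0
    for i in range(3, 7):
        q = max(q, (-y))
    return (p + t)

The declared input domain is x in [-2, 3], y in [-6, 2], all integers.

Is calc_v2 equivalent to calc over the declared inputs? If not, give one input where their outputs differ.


Equivalent — the differences include local variable names differ, yet no declared input distinguishes the two.
Tracing x=2, y=-5: calc: t becomes 2; next v becomes 1; next u becomes -2; next at i=3:; next v becomes -3; next at i=4:; next v becomes -3; next at i=5:; next v becomes -3; next at i=6:; next v becomes -3; next q becomes 0; next at i=3:; next q becomes 5; next at i=4:; next q becomes 5; next at i=5:; next q becomes 5; next at i=6:; next q becomes 5; next final value 0 | calc_v2: t becomes 2; next v becomes 1; next p becomes -2; next at i=3:; next v becomes -3; next at i=4:; next v becomes -3; next at i=5:; next v becomes -3; next at i=6:; next v becomes -3; next q becomes 0; next at i=3:; next q becomes 5; next at i=4:; next q becomes 5; next at i=5:; next q becomes 5; next at i=6:; next q becomes 5; next final value 0 — matching result 0.
Sweeping the whole domain (54 inputs) finds no disagreement.
verdict: equivalent


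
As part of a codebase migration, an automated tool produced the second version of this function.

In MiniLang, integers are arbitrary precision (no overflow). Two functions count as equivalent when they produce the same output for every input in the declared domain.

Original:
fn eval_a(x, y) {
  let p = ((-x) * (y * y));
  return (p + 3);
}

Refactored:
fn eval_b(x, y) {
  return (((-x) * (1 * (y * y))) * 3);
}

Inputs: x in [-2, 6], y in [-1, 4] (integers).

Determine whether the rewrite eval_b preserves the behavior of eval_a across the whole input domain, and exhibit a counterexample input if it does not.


Consider the input x=-2, y=-1.
eval_a: p becomes 2; next final value 5
eval_b: final value 6
5 and 6 differ, so these are not the same function on this domain.
verdict: not equivalent; witness: x=-2, y=-1


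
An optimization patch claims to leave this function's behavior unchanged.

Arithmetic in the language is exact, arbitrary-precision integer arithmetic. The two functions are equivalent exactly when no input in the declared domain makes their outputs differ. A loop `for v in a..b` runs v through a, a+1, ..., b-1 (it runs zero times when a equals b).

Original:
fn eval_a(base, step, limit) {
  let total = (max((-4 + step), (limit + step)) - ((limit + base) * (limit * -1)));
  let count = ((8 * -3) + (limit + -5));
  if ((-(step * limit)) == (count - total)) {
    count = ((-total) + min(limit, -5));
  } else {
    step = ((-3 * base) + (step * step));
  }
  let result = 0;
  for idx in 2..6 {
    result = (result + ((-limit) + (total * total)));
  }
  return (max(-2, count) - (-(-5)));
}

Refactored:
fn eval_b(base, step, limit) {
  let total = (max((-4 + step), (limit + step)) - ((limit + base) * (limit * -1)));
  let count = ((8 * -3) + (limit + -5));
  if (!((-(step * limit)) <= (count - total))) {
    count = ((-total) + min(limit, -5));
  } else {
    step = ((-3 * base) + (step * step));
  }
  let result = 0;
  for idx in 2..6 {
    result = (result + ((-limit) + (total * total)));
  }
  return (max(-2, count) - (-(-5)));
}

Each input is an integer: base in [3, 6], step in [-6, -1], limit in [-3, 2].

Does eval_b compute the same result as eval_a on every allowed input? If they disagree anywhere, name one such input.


The rewrite breaks on base=3, step=-6, limit=-3, where the results are -7 and -1.
eval_a: total=-9, then count=-32, then ((-(step * limit)) == (count - total)) is false, then step=27, then result=0, then (idx=2), then result=84, then (idx=3), then result=168, then (idx=4), then result=252, then (idx=5), then result=336, then returns -7
eval_b: total=-9, then count=-32, then (!((-(step * limit)) <= (count - total))) is true, then count=4, then result=0, then (idx=2), then result=84, then (idx=3), then result=168, then (idx=4), then result=252, then (idx=5), then result=336, then returns -1
verdict: not equivalent; witness: base=3, step=-6, limit=-3


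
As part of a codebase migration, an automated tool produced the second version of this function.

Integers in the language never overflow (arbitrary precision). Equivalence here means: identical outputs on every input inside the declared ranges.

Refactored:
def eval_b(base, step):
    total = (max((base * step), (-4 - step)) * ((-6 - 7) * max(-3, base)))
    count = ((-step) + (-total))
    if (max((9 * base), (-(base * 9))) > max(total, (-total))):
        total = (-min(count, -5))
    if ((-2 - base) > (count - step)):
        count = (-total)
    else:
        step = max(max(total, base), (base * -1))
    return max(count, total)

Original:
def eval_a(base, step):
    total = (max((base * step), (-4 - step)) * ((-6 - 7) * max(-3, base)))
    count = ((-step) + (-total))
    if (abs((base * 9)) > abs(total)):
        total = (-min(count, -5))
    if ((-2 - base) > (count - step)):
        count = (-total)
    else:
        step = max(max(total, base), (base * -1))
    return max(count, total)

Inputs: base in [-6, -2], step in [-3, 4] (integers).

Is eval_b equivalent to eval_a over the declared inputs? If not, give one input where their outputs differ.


Changes here: arithmetic usage differs, plus constant usage differs, plus min/max/abs usage differs; the full 40-point sweep finds no disagreement.
verdict: equivalent


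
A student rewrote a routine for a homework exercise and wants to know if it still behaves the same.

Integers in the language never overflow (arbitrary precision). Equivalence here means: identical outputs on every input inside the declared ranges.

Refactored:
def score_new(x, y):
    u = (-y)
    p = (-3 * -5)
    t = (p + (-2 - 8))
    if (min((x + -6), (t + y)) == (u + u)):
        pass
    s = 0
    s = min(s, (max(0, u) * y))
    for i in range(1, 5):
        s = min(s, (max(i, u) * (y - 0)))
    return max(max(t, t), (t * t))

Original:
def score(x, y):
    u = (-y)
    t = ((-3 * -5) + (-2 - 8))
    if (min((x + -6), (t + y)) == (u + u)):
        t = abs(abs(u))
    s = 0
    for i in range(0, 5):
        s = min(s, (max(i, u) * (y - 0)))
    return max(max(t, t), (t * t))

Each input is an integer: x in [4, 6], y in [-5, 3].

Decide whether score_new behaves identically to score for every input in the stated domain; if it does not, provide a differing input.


The rewrite breaks on x=4, y=1, where the results are 1 and 25.
score: u := -1 | t := 5 | (min((x + -6), (t + y)) == (u + u)): true | t := 1 | s := 0 | iter i=0: | s := 0 | iter i=1: | s := 0 | iter i=2: | s := 0 | iter i=3: | s := 0 | iter i=4: | s := 0 | result 1
score_new: u := -1 | p := 15 | t := 5 | (min((x + -6), (t + y)) == (u + u)): true | s := 0 | s := 0 | iter i=1: | s := 0 | iter i=2: | s := 0 | iter i=3: | s := 0 | iter i=4: | s := 0 | result 25
verdict: not equivalent; witness: x=4, y=1


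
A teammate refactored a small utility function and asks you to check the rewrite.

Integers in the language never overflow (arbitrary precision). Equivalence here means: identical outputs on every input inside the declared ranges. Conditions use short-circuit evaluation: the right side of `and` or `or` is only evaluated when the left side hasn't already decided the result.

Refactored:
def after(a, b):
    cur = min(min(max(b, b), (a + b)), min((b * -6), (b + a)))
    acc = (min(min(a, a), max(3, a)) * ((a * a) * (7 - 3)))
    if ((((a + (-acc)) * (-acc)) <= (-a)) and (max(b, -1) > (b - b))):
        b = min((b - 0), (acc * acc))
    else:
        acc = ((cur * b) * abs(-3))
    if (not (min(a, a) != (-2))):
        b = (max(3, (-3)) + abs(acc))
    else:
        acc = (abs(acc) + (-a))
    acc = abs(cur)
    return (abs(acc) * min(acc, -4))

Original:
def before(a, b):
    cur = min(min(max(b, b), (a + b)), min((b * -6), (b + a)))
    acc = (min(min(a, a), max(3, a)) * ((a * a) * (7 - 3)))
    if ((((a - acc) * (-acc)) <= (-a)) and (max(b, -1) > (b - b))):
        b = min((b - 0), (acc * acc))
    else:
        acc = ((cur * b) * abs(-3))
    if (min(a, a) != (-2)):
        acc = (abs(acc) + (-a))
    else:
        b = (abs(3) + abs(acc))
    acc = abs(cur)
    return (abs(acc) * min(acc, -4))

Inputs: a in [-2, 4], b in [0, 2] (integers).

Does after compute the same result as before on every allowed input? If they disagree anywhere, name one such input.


Behavior is preserved: although min/max/abs usage differs; and arithmetic usage differs; and boolean connective usage differs; and constant usage differs, the outputs never diverge.
Spot check at a=-1, b=0 — before: cur = -1; acc = -4; ((((a - acc) * (-acc)) <= (-a)) and (max(b, -1) > (b - b))) -> false; acc = 0; (min(a, a) != (-2)) -> true; acc = 1; acc = 1; return -4. after: cur = -1; acc = -4; ((((a + (-acc)) * (-acc)) <= (-a)) and (max(b, -1) > (b - b))) -> false; acc = 0; (not (min(a, a) != (-2))) -> false; acc = 1; acc = 1; return -4. Both give -4.
An exhaustive pass over the 21 declared inputs shows identical outputs.
verdict: equivalent


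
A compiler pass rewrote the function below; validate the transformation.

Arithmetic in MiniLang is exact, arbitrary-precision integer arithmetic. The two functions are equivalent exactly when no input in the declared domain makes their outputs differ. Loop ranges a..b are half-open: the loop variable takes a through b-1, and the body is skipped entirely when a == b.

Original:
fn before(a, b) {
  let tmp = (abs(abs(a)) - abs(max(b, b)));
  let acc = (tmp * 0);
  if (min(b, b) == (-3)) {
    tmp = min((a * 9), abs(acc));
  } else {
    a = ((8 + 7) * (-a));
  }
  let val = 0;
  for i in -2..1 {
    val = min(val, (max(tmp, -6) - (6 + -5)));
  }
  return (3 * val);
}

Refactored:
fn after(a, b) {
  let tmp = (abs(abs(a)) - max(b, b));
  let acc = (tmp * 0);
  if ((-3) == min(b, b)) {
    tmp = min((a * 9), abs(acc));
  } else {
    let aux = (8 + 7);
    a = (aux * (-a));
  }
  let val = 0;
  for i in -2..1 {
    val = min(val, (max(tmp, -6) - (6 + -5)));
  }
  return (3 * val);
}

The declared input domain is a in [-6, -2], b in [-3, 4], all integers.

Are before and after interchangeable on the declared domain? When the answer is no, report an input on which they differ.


The rewrite breaks on a=-2, b=-2, where the results are -3 and 0.
before: tmp becomes 0; next acc becomes 0; next (min(b, b) == (-3)) evaluates to false; next a becomes 30; next val becomes 0; next at i=-2:; next val becomes -1; next at i=-1:; next val becomes -1; next at i=0:; next val becomes -1; next final value -3
after: tmp becomes 4; next acc becomes 0; next ((-3) == min(b, b)) evaluates to false; next aux becomes 15; next a becomes 30; next val becomes 0; next at i=-2:; next val becomes 0; next at i=-1:; next val becomes 0; next at i=0:; next val becomes 0; next final value 0
verdict: not equivalent; witness: a=-2, b=-2


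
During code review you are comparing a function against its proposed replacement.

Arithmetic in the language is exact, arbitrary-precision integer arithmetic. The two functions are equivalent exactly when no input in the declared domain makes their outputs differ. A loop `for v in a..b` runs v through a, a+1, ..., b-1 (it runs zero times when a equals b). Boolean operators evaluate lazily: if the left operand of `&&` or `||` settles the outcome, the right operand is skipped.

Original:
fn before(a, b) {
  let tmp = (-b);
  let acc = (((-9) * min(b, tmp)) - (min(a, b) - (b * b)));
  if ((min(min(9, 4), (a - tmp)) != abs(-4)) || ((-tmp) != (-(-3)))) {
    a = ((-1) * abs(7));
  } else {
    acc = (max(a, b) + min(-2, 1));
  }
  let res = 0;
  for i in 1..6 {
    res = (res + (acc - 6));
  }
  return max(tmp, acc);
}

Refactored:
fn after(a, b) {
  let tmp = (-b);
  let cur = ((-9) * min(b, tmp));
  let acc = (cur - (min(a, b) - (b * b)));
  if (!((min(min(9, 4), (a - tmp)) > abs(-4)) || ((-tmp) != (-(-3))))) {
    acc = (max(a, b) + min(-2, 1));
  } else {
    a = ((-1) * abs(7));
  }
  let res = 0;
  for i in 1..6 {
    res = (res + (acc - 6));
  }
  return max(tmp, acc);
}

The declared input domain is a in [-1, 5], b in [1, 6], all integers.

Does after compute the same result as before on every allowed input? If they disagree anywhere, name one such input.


These are not equivalent — on a=-1, b=3 the outputs split (37 vs 1).
before: tmp=-3, then acc=37, then ((min(min(9, 4), (a - tmp)) != abs(-4)) || ((-tmp) != (-(-3)))) is true, then a=-7, then res=0, then (i=1), then res=31, then (i=2), then res=62, then (i=3), then res=93, then (i=4), then res=124, then (i=5), then res=155, then returns 37
after: tmp=-3, then cur=27, then acc=37, then (!((min(min(9, 4), (a - tmp)) > abs(-4)) || ((-tmp) != (-(-3))))) is true, then acc=1, then res=0, then (i=1), then res=-5, then (i=2), then res=-10, then (i=3), then res=-15, then (i=4), then res=-20, then (i=5), then res=-25, then returns 1
verdict: not equivalent; witness: a=-1, b=3


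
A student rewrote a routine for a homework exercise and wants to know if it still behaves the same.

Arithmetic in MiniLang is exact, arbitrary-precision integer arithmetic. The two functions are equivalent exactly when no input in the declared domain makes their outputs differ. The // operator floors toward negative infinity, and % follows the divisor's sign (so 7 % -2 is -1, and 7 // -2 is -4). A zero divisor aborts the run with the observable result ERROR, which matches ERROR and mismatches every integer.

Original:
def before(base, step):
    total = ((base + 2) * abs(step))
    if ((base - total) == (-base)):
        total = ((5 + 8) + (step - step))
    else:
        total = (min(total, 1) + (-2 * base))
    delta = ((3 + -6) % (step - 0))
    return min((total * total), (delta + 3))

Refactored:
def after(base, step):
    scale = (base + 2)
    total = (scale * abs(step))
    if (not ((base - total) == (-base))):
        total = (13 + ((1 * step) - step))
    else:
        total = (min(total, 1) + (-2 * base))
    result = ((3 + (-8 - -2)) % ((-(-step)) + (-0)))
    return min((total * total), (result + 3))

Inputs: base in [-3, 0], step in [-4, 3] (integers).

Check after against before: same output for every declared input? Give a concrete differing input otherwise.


These are not equivalent — on base=0, step=-3 the outputs split (1 vs 3).
before: total := 6 | ((base - total) == (-base)): false | total := 1 | delta := 0 | result 1
after: scale := 2 | total := 6 | (not ((base - total) == (-base))): true | total := 13 | result := 0 | result 3
verdict: not equivalent; witness: base=0, step=-3


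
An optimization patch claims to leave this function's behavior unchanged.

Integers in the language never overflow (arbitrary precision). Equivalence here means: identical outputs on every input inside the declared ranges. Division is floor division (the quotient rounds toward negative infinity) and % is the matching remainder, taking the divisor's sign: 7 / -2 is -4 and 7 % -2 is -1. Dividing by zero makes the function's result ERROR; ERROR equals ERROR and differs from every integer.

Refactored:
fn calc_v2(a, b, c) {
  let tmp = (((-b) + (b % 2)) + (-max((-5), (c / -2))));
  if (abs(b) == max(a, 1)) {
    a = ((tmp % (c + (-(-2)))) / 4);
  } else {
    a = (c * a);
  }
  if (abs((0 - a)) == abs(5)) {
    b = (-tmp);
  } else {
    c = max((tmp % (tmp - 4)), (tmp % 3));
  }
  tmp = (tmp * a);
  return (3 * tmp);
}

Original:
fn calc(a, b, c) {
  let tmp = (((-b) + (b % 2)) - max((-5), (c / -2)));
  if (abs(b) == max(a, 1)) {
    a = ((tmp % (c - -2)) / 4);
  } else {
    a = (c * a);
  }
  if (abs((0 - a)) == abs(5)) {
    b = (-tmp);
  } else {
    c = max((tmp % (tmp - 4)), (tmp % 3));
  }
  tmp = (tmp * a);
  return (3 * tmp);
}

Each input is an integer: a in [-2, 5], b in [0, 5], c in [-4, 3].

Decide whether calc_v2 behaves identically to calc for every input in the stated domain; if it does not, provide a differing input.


This is a faithful refactor — arithmetic usage differs, but the computed results match everywhere.
One worked example (a=-2, b=1, c=1) — calc: tmp := 1 | (abs(b) == max(a, 1)): true | a := 0 | (abs((0 - a)) == abs(5)): false | c := 1 | tmp := 0 | result 0; calc_v2: tmp := 1 | (abs(b) == max(a, 1)): true | a := 0 | (abs((0 - a)) == abs(5)): false | c := 1 | tmp := 0 | result 0; agreement on 0.
Checked all 384 inputs in the declared domain: the outputs agree on every one.
verdict: equivalent


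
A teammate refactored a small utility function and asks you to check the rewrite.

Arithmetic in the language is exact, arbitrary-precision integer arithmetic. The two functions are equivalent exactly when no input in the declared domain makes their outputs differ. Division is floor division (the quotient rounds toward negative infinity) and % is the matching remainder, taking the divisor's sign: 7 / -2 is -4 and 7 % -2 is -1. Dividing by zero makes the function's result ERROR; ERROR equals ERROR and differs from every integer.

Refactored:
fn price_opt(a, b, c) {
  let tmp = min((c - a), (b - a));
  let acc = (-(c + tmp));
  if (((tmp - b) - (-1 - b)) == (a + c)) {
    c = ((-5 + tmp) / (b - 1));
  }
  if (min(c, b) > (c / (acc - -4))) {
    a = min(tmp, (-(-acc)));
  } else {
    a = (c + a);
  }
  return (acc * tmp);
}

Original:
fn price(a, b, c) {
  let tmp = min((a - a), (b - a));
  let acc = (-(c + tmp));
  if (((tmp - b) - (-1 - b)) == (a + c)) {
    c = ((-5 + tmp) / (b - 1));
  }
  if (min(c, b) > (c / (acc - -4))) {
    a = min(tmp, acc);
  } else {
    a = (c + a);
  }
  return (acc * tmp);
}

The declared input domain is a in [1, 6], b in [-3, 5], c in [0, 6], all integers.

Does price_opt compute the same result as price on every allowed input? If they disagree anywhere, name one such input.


a=1, b=1, c=0 yields ERROR from price but -1 from price_opt.
verdict: not equivalent; witness: a=1, b=1, c=0


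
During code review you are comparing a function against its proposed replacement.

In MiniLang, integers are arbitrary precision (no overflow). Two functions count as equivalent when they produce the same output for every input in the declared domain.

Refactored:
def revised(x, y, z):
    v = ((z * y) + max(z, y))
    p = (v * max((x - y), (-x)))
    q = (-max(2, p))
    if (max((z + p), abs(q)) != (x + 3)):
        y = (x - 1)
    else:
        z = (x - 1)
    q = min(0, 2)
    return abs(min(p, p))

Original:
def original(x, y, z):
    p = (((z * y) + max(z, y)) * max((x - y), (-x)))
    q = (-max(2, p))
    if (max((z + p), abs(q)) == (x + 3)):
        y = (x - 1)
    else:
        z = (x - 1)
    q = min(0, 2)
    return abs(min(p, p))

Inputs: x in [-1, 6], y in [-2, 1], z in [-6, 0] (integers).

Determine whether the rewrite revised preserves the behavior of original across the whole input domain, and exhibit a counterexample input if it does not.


Equivalent. The suspicious edit (`(max((z + p), abs(q)) == (x + 3))` became `(max((z + p), abs(q)) != (x + 3))`) never changes the result for any input inside the declared domain.
An exhaustive pass over the 224 declared inputs shows identical outputs.
Tracing x=0, y=0, z=-1: original: p becomes 0; next q becomes -2; next (max((z + p), abs(q)) == (x + 3)) evaluates to false; next z becomes -1; next q becomes 0; next final value 0 | revised: v becomes 0; next p becomes 0; next q becomes -2; next (max((z + p), abs(q)) != (x + 3)) evaluates to true; next y becomes -1; next q becomes 0; next final value 0 — matching result 0.
verdict: equivalent


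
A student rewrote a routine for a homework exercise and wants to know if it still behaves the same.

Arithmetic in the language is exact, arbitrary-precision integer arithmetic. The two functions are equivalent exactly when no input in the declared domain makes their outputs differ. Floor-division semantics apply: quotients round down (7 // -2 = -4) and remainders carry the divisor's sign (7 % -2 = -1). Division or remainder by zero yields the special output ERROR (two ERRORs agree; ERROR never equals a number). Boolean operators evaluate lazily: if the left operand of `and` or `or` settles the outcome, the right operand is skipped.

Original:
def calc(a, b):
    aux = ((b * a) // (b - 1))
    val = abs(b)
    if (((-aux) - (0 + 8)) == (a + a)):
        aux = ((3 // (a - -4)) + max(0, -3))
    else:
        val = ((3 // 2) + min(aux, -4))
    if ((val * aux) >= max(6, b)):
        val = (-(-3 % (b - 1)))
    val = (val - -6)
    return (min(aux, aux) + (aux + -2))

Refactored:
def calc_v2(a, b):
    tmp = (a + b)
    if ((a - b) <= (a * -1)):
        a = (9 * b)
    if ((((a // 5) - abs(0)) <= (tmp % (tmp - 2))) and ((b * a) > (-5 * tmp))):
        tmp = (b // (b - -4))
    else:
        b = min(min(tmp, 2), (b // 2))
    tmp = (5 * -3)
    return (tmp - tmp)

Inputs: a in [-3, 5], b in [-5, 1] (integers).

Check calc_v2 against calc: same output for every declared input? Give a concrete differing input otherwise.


Not equivalent: a=-3, b=-5 separates them (-8 vs 0).
calc: aux becomes -3; next val becomes 5; next (((-aux) - (0 + 8)) == (a + a)) evaluates to false; next val becomes -3; next ((val * aux) >= max(6, b)) evaluates to true; next val becomes 3; next val becomes 9; next final value -8
calc_v2: tmp becomes -8; next ((a - b) <= (a * -1)) evaluates to true; next a becomes -45; next ((((a // 5) - abs(0)) <= (tmp % (tmp - 2))) and ((b * a) > (-5 * tmp))) evaluates to true; next tmp becomes 5; next tmp becomes -15; next final value 0
verdict: not equivalent; witness: a=-3, b=-5


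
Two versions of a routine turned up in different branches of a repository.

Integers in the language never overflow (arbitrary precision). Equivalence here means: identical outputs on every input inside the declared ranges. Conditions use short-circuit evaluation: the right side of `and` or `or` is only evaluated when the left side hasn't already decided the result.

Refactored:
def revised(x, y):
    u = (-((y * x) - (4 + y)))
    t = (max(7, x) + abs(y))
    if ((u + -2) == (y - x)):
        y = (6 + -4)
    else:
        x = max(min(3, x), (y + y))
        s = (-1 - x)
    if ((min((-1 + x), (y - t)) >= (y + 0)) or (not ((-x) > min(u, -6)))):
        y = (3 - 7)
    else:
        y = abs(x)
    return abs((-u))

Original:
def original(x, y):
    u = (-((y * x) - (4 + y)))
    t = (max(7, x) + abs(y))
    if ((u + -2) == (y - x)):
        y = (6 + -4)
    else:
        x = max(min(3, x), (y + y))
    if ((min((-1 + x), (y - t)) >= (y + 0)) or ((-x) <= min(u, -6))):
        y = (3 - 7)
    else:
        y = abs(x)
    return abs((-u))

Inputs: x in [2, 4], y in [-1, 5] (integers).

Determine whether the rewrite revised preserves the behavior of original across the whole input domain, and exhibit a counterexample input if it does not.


Equivalent — the differences include statement counts differ, comparison usage differs, arithmetic usage differs, boolean connective usage differs, constant usage differs, local variable names differ, yet no declared input distinguishes the two.
One worked example (x=2, y=0) — original: u = 4; t = 7; ((u + -2) == (y - x)) -> false; x = 2; ((min((-1 + x), (y - t)) >= (y + 0)) or ((-x) <= min(u, -6))) -> false; y = 2; return 4; revised: u = 4; t = 7; ((u + -2) == (y - x)) -> false; x = 2; s = -3; ((min((-1 + x), (y - t)) >= (y + 0)) or (not ((-x) > min(u, -6)))) -> false; y = 2; return 4; agreement on 4.
Every one of the 21 inputs gives matching results.
verdict: equivalent


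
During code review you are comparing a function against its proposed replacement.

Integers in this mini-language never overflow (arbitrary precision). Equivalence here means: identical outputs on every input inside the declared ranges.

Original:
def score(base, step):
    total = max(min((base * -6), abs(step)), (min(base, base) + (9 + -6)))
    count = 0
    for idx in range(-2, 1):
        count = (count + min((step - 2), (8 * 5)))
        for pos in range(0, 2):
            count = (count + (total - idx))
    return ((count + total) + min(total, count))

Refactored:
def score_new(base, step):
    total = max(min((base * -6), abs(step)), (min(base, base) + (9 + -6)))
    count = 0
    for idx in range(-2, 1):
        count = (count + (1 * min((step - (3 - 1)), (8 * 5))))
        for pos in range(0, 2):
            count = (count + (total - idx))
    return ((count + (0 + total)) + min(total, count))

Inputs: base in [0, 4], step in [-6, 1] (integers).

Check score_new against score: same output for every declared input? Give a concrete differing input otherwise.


The two versions differ — the changes include constant usage differs; also arithmetic usage differs.
One worked example (base=2, step=1) — score: total := 5 | count := 0 | iter idx=-2: | count := -1 | iter pos=0: | count := 6 | iter pos=1: | count := 13 | iter idx=-1: | count := 12 | iter pos=0: | count := 18 | iter pos=1: | count := 24 | iter idx=0: | count := 23 | iter pos=0: | count := 28 | iter pos=1: | count := 33 | result 43; score_new: total := 5 | count := 0 | iter idx=-2: | count := -1 | iter pos=0: | count := 6 | iter pos=1: | count := 13 | iter idx=-1: | count := 12 | iter pos=0: | count := 18 | iter pos=1: | count := 24 | iter idx=0: | count := 23 | iter pos=0: | count := 28 | iter pos=1: | count := 33 | result 43; agreement on 43.
Checked all 40 inputs in the declared domain: the outputs agree on every one.
verdict: equivalent


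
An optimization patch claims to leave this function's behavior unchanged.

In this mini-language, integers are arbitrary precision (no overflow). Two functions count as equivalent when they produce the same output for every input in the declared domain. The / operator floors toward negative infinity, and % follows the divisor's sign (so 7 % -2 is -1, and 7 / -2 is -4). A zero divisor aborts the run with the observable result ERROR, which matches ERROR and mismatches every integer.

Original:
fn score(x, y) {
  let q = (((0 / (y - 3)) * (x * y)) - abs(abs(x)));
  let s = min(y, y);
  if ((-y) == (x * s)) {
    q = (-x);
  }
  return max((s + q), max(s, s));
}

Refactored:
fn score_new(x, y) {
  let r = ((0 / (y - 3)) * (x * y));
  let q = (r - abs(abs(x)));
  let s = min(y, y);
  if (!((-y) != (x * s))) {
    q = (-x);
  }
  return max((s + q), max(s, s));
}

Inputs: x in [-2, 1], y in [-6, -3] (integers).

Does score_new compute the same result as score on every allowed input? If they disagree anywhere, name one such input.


The two are interchangeable: local variable names differ; boolean connective usage differs; comparison usage differs; statement counts differ, and every declared input agrees.
Tracing x=-2, y=-4: score: q=-2, then s=-4, then ((-y) == (x * s)) is false, then returns -4 | score_new: r=0, then q=-2, then s=-4, then (!((-y) != (x * s))) is false, then returns -4 — matching result -4.
Across all 16 domain points the two functions coincide.
verdict: equivalent


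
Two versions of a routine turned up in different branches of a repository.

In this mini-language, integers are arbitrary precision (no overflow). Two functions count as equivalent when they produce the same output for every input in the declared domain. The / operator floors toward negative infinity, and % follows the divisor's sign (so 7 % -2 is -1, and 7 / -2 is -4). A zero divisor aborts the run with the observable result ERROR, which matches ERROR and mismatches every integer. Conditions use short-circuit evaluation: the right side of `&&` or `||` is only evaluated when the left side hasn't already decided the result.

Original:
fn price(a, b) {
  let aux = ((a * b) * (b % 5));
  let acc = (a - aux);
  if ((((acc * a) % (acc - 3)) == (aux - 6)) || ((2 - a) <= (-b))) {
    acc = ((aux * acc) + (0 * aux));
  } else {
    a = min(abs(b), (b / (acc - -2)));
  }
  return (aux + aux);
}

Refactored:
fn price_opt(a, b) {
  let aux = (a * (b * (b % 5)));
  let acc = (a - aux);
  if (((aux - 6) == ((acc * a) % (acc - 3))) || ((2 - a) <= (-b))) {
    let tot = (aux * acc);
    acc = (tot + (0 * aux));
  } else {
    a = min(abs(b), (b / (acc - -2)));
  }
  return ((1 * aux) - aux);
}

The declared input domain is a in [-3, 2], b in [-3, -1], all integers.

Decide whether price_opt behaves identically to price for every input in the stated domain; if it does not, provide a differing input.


Consider the input a=-3, b=-3.
price: aux := 18 | acc := -21 | ((((acc * a) % (acc - 3)) == (aux - 6)) || ((2 - a) <= (-b))): false | a := 0 | result 36
price_opt: aux := 18 | acc := -21 | (((aux - 6) == ((acc * a) % (acc - 3))) || ((2 - a) <= (-b))): false | a := 0 | result 0
36 and 0 differ, so these are not the same function on this domain.
verdict: not equivalent; witness: a=-3, b=-3


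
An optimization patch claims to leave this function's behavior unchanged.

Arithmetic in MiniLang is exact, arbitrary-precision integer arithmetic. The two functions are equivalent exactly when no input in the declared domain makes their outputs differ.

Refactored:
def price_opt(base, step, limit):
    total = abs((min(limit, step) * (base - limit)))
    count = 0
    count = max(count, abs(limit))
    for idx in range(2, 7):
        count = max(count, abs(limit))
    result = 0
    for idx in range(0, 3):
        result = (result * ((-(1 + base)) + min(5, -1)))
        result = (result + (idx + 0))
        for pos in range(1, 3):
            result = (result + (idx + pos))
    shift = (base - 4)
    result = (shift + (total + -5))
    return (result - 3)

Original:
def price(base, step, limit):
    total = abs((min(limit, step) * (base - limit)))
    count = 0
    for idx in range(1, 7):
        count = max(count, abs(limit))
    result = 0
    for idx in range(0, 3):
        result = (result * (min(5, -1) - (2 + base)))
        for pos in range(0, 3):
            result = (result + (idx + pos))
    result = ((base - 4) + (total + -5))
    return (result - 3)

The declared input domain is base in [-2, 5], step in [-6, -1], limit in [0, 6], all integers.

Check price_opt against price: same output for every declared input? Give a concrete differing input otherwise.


The suspicious edit (`2` became `1`) never changes the result for any input inside the declared domain.
As a probe, take base=0, step=-1, limit=5: price runs total=5, then count=0, then (idx=1), then count=5, then (idx=2), then count=5, then (idx=3), then count=5, then (idx=4), then count=5, then (idx=5), then count=5, then (idx=6), then count=5, then result=0, then (idx=0), then result=0, then (pos=0), then result=0, then (pos=1), then result=1, then (pos=2), then result=3, then (idx=1), then result=-9, then (pos=0), then result=-8, then (pos=1), then result=-6, then (pos=2), then result=-3, then (idx=2), then result=9, then (pos=0), then result=11, then (pos=1), then result=14, then (pos=2), then result=18, then result=-4, then returns -7; price_opt runs total=5, then count=0, then count=5, then (idx=2), then count=5, then (idx=3), then count=5, then (idx=4), then count=5, then (idx=5), then count=5, then (idx=6), then count=5, then result=0, then (idx=0), then result=0, then result=0, then (pos=1), then result=1, then (pos=2), then result=3, then (idx=1), then result=-6, then result=-5, then (pos=1), then result=-3, then (pos=2), then result=0, then (idx=2), then result=0, then result=2, then (pos=1), then result=5, then (pos=2), then result=9, then shift=-4, then result=-4, then returns -7; both end at -7.
Every one of the 336 inputs gives matching results.
verdict: equivalent
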